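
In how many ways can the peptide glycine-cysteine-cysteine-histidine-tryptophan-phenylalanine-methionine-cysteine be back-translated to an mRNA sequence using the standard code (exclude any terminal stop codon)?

Gly: 4 codons.
Cys: 2 codons.
Cys: 2 codons.
His: 2 codons.
Trp: 1 codon.
Phe: 2 codons.
Met: 1 codon.
Cys: 2 codons.
4 × 2 × 2 × 2 × 1 × 2 × 1 × 2 = 128.

128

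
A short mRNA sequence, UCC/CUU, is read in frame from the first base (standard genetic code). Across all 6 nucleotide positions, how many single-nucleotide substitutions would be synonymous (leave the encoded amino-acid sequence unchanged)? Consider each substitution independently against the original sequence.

6

Codon 1 (UCC, Ser): 3 synonymous substitutions.
Codon 2 (CUU, Leu): 3 synonymous substitutions.
Total: 3 + 3 = 6.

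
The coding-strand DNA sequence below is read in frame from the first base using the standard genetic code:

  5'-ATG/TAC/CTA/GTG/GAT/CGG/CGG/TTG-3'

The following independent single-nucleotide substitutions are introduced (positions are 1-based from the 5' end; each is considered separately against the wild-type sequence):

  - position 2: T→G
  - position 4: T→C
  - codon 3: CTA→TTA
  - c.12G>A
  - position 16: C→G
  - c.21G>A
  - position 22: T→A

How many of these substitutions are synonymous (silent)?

3

Codon 1: ATG (Met) → AGG (Arg) — missense.
Codon 2: TAC (Tyr) → CAC (His) — missense.
Codon 3: CTA (Leu) → TTA (Leu) — synonymous.
Codon 4: GTG (Val) → GTA (Val) — synonymous.
Codon 6: CGG (Arg) → GGG (Gly) — missense.
Codon 7: CGG (Arg) → CGA (Arg) — synonymous.
Codon 8: TTG (Leu) → ATG (Met) — missense.
Synonymous: 3 of 7.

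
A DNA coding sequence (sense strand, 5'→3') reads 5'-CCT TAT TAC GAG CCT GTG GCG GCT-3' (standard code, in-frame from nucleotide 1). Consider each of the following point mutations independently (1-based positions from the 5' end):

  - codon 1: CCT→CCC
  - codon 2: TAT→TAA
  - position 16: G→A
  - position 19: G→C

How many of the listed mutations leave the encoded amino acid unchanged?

1

Codon 1: CCT (Pro) → CCC (Pro) — synonymous.
Codon 2: TAT (Tyr) → TAA (Stop) — nonsense.
Codon 6: GTG (Val) → ATG (Met) — missense.
Codon 7: GCG (Ala) → CCG (Pro) — missense.
Synonymous: 1 of 4.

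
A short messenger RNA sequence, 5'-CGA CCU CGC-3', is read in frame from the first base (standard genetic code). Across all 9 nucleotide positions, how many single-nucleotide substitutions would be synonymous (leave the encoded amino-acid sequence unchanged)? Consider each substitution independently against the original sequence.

10

Codon 1 (CGA, Arg): 4 synonymous substitutions.
Codon 2 (CCU, Pro): 3 synonymous substitutions.
Codon 3 (CGC, Arg): 3 synonymous substitutions.
Total: 4 + 3 + 3 = 10.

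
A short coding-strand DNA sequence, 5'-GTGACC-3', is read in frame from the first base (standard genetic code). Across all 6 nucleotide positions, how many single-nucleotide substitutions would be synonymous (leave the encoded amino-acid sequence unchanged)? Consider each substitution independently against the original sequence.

Codon 1 (GTG, Val): 3 synonymous substitutions.
Codon 2 (ACC, Thr): 3 synonymous substitutions.
Total: 3 + 3 = 6.

6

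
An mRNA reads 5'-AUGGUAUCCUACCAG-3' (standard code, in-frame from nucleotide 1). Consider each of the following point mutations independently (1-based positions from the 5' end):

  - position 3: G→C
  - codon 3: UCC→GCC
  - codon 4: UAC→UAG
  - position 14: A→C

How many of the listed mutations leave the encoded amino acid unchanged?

0

Codon 1: AUG (Met) → AUC (Ile) — missense.
Codon 3: UCC (Ser) → GCC (Ala) — missense.
Codon 4: UAC (Tyr) → UAG (Stop) — nonsense.
Codon 5: CAG (Gln) → CCG (Pro) — missense.
Synonymous: 0 of 4.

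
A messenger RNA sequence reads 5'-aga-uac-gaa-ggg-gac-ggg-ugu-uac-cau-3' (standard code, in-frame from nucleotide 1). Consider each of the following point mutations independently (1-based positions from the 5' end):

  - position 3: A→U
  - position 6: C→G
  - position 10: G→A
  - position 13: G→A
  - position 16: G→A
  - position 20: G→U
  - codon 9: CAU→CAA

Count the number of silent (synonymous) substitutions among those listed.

Codon 1: AGA (Arg) → AGU (Ser) — missense.
Codon 2: UAC (Tyr) → UAG (Stop) — nonsense.
Codon 4: GGG (Gly) → AGG (Arg) — missense.
Codon 5: GAC (Asp) → AAC (Asn) — missense.
Codon 6: GGG (Gly) → AGG (Arg) — missense.
Codon 7: UGU (Cys) → UUU (Phe) — missense.
Codon 9: CAU (His) → CAA (Gln) — missense.
Synonymous: 0 of 7.

0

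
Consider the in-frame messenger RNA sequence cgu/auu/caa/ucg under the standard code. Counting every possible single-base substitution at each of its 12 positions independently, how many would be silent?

9

Codon 1 (CGU, Arg): 3 synonymous substitutions.
Codon 2 (AUU, Ile): 2 synonymous substitutions.
Codon 3 (CAA, Gln): 1 synonymous substitution.
Codon 4 (UCG, Ser): 3 synonymous substitutions.
Total: 3 + 2 + 1 + 3 = 9.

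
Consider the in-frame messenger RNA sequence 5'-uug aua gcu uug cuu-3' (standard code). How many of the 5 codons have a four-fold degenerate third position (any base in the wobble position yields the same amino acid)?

Codon 1 UUG (Leu): third position 2-fold.
Codon 2 AUA (Ile): third position 3-fold.
Codon 3 GCU (Ala): third position 4-fold.
Codon 4 UUG (Leu): third position 2-fold.
Codon 5 CUU (Leu): third position 4-fold.
Four-fold degenerate third positions: 2.

2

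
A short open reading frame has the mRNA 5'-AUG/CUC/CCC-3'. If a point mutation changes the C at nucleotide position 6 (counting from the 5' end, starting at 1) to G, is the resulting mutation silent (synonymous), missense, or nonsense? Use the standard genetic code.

Position 6 falls in codon 2: CUC → Leu.
After the substitution the codon is CUG → Leu.
Both encode Leu, so the change is synonymous.

silent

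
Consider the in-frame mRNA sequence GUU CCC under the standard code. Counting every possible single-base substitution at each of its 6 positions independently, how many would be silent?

Codon 1 (GUU, Val): 3 synonymous substitutions.
Codon 2 (CCC, Pro): 3 synonymous substitutions.
Total: 3 + 3 = 6.

6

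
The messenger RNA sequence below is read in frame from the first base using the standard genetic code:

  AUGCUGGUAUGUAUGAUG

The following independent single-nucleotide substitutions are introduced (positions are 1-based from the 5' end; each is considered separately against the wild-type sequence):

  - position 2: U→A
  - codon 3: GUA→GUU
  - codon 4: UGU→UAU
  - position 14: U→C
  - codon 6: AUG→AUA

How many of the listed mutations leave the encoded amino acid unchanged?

1

Codon 1: AUG (Met) → AAG (Lys) — missense.
Codon 3: GUA (Val) → GUU (Val) — synonymous.
Codon 4: UGU (Cys) → UAU (Tyr) — missense.
Codon 5: AUG (Met) → ACG (Thr) — missense.
Codon 6: AUG (Met) → AUA (Ile) — missense.
Synonymous: 1 of 5.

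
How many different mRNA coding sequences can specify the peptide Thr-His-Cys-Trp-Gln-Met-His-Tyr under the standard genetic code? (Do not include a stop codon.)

Thr: 4 codons.
His: 2 codons.
Cys: 2 codons.
Trp: 1 codon.
Gln: 2 codons.
Met: 1 codon.
His: 2 codons.
Tyr: 2 codons.
4 × 2 × 2 × 1 × 2 × 1 × 2 × 2 = 128.

128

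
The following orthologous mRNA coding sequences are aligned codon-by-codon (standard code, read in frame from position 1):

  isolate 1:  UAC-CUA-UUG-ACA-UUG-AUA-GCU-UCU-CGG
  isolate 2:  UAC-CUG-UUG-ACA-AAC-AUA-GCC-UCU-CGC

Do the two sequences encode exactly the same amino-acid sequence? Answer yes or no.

no

Codon 1: UAC Tyr / UAC Tyr — identical.
Codon 2: CUA Leu / CUG Leu — synonymous.
Codon 3: UUG Leu / UUG Leu — identical.
Codon 4: ACA Thr / ACA Thr — identical.
Codon 5: UUG Leu / AAC Asn — nonsynonymous.
Codon 6: AUA Ile / AUA Ile — identical.
Codon 7: GCU Ala / GCC Ala — synonymous.
Codon 8: UCU Ser / UCU Ser — identical.
Codon 9: CGG Arg / CGC Arg — synonymous.
Nonsynonymous differences: 1 → different protein.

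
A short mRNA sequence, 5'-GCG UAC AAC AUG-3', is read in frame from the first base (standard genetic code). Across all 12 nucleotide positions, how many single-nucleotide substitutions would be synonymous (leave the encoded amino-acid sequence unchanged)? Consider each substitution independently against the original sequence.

5

Codon 1 (GCG, Ala): 3 synonymous substitutions.
Codon 2 (UAC, Tyr): 1 synonymous substitution.
Codon 3 (AAC, Asn): 1 synonymous substitution.
Codon 4 (AUG, Met): 0 synonymous substitutions.
Total: 3 + 1 + 1 + 0 = 5.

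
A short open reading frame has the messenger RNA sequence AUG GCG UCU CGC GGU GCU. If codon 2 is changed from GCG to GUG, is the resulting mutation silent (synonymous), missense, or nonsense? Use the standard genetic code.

Position 5 falls in codon 2: GCG → Ala.
After the substitution the codon is GUG → Val.
Ala ≠ Val, so this is a missense mutation.

missense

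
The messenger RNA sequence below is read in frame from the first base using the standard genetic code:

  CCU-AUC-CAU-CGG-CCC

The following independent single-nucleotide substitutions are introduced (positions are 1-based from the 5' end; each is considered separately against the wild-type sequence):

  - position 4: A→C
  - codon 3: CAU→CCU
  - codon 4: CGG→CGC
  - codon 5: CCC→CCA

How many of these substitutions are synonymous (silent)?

2

Codon 2: AUC (Ile) → CUC (Leu) — missense.
Codon 3: CAU (His) → CCU (Pro) — missense.
Codon 4: CGG (Arg) → CGC (Arg) — synonymous.
Codon 5: CCC (Pro) → CCA (Pro) — synonymous.
Synonymous: 2 of 4.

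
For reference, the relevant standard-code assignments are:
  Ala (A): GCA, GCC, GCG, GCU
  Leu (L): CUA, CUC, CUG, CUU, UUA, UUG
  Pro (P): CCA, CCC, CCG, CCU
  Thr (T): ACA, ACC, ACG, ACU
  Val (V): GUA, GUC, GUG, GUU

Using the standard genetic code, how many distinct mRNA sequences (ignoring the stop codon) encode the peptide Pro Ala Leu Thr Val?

Pro: 4 codons.
Ala: 4 codons.
Leu: 6 codons.
Thr: 4 codons.
Val: 4 codons.
4 × 4 × 6 × 4 × 4 = 1536.

1536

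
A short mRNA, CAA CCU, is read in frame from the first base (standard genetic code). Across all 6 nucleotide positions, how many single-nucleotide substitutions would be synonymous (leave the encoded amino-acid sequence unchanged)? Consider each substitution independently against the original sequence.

4

Codon 1 (CAA, Gln): 1 synonymous substitution.
Codon 2 (CCU, Pro): 3 synonymous substitutions.
Total: 1 + 3 = 4.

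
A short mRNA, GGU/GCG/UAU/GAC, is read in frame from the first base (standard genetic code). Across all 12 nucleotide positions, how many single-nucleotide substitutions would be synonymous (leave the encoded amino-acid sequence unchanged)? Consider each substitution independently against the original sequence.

Codon 1 (GGU, Gly): 3 synonymous substitutions.
Codon 2 (GCG, Ala): 3 synonymous substitutions.
Codon 3 (UAU, Tyr): 1 synonymous substitution.
Codon 4 (GAC, Asp): 1 synonymous substitution.
Total: 3 + 3 + 1 + 1 = 8.

8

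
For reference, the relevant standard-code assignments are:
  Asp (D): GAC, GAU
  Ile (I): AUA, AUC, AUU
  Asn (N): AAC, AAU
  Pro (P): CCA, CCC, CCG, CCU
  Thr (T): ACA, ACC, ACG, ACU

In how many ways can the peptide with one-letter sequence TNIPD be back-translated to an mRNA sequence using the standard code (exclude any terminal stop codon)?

Thr: 4 codons.
Asn: 2 codons.
Ile: 3 codons.
Pro: 4 codons.
Asp: 2 codons.
4 × 2 × 3 × 4 × 2 = 192.

192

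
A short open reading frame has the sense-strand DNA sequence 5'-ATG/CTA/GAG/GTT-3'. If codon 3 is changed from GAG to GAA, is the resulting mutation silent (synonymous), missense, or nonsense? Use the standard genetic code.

Position 9 falls in codon 3: GAG → Glu.
After the substitution the codon is GAA → Glu.
Both encode Glu, so the change is synonymous.

silent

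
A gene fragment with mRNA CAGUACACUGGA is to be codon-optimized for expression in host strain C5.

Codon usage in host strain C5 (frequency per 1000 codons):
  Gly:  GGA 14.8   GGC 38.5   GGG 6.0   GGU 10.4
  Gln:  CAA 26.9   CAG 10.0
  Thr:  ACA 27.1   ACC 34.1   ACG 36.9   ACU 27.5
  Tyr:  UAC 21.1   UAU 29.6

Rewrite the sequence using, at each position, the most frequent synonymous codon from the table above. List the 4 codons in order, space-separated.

Codon 1 (Gln): best is CAA at 26.9.
Codon 2 (Tyr): best is UAU at 29.6.
Codon 3 (Thr): best is ACG at 36.9.
Codon 4 (Gly): best is GGC at 38.5.

CAA UAU ACG GGC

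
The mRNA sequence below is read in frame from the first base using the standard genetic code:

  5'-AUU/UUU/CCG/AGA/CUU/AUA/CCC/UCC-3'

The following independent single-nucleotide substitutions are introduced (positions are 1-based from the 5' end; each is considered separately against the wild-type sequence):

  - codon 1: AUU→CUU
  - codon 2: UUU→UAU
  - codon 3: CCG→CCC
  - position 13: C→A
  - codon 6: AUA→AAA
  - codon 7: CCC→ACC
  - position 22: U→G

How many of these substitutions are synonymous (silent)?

Codon 1: AUU (Ile) → CUU (Leu) — missense.
Codon 2: UUU (Phe) → UAU (Tyr) — missense.
Codon 3: CCG (Pro) → CCC (Pro) — synonymous.
Codon 5: CUU (Leu) → AUU (Ile) — missense.
Codon 6: AUA (Ile) → AAA (Lys) — missense.
Codon 7: CCC (Pro) → ACC (Thr) — missense.
Codon 8: UCC (Ser) → GCC (Ala) — missense.
Synonymous: 1 of 7.

1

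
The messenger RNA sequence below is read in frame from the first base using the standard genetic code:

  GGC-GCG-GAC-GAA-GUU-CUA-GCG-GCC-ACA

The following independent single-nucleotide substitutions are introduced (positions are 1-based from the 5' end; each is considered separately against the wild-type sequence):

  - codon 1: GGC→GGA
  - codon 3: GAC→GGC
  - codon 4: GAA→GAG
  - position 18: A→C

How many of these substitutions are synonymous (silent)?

3

Codon 1: GGC (Gly) → GGA (Gly) — synonymous.
Codon 3: GAC (Asp) → GGC (Gly) — missense.
Codon 4: GAA (Glu) → GAG (Glu) — synonymous.
Codon 6: CUA (Leu) → CUC (Leu) — synonymous.
Synonymous: 3 of 4.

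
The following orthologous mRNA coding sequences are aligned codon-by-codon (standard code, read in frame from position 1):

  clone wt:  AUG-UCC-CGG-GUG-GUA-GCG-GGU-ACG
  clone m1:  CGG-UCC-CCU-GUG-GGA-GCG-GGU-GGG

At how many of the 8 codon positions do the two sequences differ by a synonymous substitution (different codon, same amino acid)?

0

Codon 1: AUG Met / CGG Arg — nonsynonymous.
Codon 2: UCC Ser / UCC Ser — identical.
Codon 3: CGG Arg / CCU Pro — nonsynonymous.
Codon 4: GUG Val / GUG Val — identical.
Codon 5: GUA Val / GGA Gly — nonsynonymous.
Codon 6: GCG Ala / GCG Ala — identical.
Codon 7: GGU Gly / GGU Gly — identical.
Codon 8: ACG Thr / GGG Gly — nonsynonymous.
Synonymous differences: 0.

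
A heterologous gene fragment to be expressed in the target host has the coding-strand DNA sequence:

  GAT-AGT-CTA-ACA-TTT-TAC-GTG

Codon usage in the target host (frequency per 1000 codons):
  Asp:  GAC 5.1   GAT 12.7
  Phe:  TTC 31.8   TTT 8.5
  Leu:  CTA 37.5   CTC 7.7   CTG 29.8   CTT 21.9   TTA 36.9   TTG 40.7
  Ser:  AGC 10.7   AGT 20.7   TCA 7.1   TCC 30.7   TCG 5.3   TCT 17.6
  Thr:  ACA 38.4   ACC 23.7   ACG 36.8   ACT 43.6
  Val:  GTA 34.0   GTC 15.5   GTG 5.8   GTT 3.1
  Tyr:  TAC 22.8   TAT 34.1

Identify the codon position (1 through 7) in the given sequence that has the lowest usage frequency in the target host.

Codon 1 GAT (Asp): 12.7 per 1000.
Codon 2 AGT (Ser): 20.7 per 1000.
Codon 3 CTA (Leu): 37.5 per 1000.
Codon 4 ACA (Thr): 38.4 per 1000.
Codon 5 TTT (Phe): 8.5 per 1000.
Codon 6 TAC (Tyr): 22.8 per 1000.
Codon 7 GTG (Val): 5.8 per 1000.
Lowest frequency is 5.8 at codon 7.

7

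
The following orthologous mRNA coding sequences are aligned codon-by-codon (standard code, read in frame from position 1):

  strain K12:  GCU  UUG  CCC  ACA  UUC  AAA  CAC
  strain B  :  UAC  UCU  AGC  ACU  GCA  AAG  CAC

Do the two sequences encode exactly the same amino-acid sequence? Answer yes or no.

Codon 1: GCU Ala / UAC Tyr — nonsynonymous.
Codon 2: UUG Leu / UCU Ser — nonsynonymous.
Codon 3: CCC Pro / AGC Ser — nonsynonymous.
Codon 4: ACA Thr / ACU Thr — synonymous.
Codon 5: UUC Phe / GCA Ala — nonsynonymous.
Codon 6: AAA Lys / AAG Lys — synonymous.
Codon 7: CAC His / CAC His — identical.
Nonsynonymous differences: 4 → different protein.

no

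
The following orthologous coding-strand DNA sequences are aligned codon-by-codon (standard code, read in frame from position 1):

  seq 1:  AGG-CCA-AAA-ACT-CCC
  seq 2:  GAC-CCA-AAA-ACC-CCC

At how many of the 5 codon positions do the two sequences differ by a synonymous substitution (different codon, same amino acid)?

1

Codon 1: AGG Arg / GAC Asp — nonsynonymous.
Codon 2: CCA Pro / CCA Pro — identical.
Codon 3: AAA Lys / AAA Lys — identical.
Codon 4: ACT Thr / ACC Thr — synonymous.
Codon 5: CCC Pro / CCC Pro — identical.
Synonymous differences: 1.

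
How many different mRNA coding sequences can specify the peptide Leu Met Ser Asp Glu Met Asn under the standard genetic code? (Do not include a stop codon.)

Leu: 6 codons.
Met: 1 codon.
Ser: 6 codons.
Asp: 2 codons.
Glu: 2 codons.
Met: 1 codon.
Asn: 2 codons.
6 × 1 × 6 × 2 × 2 × 1 × 2 = 288.

288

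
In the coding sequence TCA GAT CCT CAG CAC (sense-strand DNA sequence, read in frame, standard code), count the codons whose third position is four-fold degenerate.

2

Codon 1 TCA (Ser): third position 4-fold.
Codon 2 GAT (Asp): third position 2-fold.
Codon 3 CCT (Pro): third position 4-fold.
Codon 4 CAG (Gln): third position 2-fold.
Codon 5 CAC (His): third position 2-fold.
Four-fold degenerate third positions: 2.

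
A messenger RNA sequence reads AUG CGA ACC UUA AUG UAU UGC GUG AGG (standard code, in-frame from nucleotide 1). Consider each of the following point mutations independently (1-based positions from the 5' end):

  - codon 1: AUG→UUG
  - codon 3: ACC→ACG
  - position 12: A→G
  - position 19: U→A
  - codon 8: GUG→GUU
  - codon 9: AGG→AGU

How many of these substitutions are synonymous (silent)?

3

Codon 1: AUG (Met) → UUG (Leu) — missense.
Codon 3: ACC (Thr) → ACG (Thr) — synonymous.
Codon 4: UUA (Leu) → UUG (Leu) — synonymous.
Codon 7: UGC (Cys) → AGC (Ser) — missense.
Codon 8: GUG (Val) → GUU (Val) — synonymous.
Codon 9: AGG (Arg) → AGU (Ser) — missense.
Synonymous: 3 of 6.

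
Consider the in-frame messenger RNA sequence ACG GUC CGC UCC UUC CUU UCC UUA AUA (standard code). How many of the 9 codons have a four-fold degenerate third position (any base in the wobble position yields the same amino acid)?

6

Codon 1 ACG (Thr): third position 4-fold.
Codon 2 GUC (Val): third position 4-fold.
Codon 3 CGC (Arg): third position 4-fold.
Codon 4 UCC (Ser): third position 4-fold.
Codon 5 UUC (Phe): third position 2-fold.
Codon 6 CUU (Leu): third position 4-fold.
Codon 7 UCC (Ser): third position 4-fold.
Codon 8 UUA (Leu): third position 2-fold.
Codon 9 AUA (Ile): third position 3-fold.
Four-fold degenerate third positions: 6.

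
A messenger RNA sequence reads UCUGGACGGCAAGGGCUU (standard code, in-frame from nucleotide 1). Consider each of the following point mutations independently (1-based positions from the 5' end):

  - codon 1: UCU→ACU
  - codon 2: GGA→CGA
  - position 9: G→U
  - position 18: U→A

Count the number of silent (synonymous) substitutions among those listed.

Codon 1: UCU (Ser) → ACU (Thr) — missense.
Codon 2: GGA (Gly) → CGA (Arg) — missense.
Codon 3: CGG (Arg) → CGU (Arg) — synonymous.
Codon 6: CUU (Leu) → CUA (Leu) — synonymous.
Synonymous: 2 of 4.

2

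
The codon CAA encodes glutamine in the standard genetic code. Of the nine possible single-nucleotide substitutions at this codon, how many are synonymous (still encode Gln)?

Position 1: none → 0 synonymous.
Position 2: none → 0 synonymous.
Position 3: CAG → 1 synonymous.
Total: 0 + 0 + 1 = 1.

1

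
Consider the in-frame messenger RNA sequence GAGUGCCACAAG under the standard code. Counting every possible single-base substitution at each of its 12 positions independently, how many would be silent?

Codon 1 (GAG, Glu): 1 synonymous substitution.
Codon 2 (UGC, Cys): 1 synonymous substitution.
Codon 3 (CAC, His): 1 synonymous substitution.
Codon 4 (AAG, Lys): 1 synonymous substitution.
Total: 1 + 1 + 1 + 1 = 4.

4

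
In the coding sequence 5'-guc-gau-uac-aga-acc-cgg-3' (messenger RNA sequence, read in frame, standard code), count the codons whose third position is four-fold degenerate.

3

Codon 1 GUC (Val): third position 4-fold.
Codon 2 GAU (Asp): third position 2-fold.
Codon 3 UAC (Tyr): third position 2-fold.
Codon 4 AGA (Arg): third position 2-fold.
Codon 5 ACC (Thr): third position 4-fold.
Codon 6 CGG (Arg): third position 4-fold.
Four-fold degenerate third positions: 3.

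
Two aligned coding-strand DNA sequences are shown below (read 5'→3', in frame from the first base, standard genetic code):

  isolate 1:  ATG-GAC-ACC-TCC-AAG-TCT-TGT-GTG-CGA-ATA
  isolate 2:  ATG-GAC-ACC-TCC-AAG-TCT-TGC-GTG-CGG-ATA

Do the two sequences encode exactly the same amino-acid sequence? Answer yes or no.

yes

Codon 1: ATG Met / ATG Met — identical.
Codon 2: GAC Asp / GAC Asp — identical.
Codon 3: ACC Thr / ACC Thr — identical.
Codon 4: TCC Ser / TCC Ser — identical.
Codon 5: AAG Lys / AAG Lys — identical.
Codon 6: TCT Ser / TCT Ser — identical.
Codon 7: TGT Cys / TGC Cys — synonymous.
Codon 8: GTG Val / GTG Val — identical.
Codon 9: CGA Arg / CGG Arg — synonymous.
Codon 10: ATA Ile / ATA Ile — identical.
Nonsynonymous differences: 0 → same protein.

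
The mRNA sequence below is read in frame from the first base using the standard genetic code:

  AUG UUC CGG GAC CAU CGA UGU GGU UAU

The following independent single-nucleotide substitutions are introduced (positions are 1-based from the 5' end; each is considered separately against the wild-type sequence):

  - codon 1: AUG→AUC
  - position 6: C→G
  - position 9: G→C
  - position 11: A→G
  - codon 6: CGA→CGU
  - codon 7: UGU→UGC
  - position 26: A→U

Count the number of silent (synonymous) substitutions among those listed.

Codon 1: AUG (Met) → AUC (Ile) — missense.
Codon 2: UUC (Phe) → UUG (Leu) — missense.
Codon 3: CGG (Arg) → CGC (Arg) — synonymous.
Codon 4: GAC (Asp) → GGC (Gly) — missense.
Codon 6: CGA (Arg) → CGU (Arg) — synonymous.
Codon 7: UGU (Cys) → UGC (Cys) — synonymous.
Codon 9: UAU (Tyr) → UUU (Phe) — missense.
Synonymous: 3 of 7.

3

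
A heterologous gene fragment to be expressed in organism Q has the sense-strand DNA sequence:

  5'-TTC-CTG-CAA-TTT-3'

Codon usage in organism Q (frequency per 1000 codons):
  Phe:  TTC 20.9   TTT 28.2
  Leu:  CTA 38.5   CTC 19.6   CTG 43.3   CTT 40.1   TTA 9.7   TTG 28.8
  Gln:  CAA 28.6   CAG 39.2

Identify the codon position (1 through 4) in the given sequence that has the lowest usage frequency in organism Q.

Codon 1 TTC (Phe): 20.9 per 1000.
Codon 2 CTG (Leu): 43.3 per 1000.
Codon 3 CAA (Gln): 28.6 per 1000.
Codon 4 TTT (Phe): 28.2 per 1000.
Lowest frequency is 20.9 at codon 1.

1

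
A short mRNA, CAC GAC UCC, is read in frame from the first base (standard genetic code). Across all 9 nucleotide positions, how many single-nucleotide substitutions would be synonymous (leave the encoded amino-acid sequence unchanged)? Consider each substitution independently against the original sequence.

Codon 1 (CAC, His): 1 synonymous substitution.
Codon 2 (GAC, Asp): 1 synonymous substitution.
Codon 3 (UCC, Ser): 3 synonymous substitutions.
Total: 1 + 1 + 3 = 5.

5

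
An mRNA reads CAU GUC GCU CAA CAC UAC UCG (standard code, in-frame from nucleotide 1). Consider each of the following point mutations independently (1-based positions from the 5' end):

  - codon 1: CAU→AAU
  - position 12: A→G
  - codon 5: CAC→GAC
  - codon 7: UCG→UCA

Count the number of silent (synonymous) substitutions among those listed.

2

Codon 1: CAU (His) → AAU (Asn) — missense.
Codon 4: CAA (Gln) → CAG (Gln) — synonymous.
Codon 5: CAC (His) → GAC (Asp) — missense.
Codon 7: UCG (Ser) → UCA (Ser) — synonymous.
Synonymous: 2 of 4.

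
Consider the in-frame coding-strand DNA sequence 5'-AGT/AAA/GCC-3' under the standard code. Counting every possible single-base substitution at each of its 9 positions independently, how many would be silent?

Codon 1 (AGT, Ser): 1 synonymous substitution.
Codon 2 (AAA, Lys): 1 synonymous substitution.
Codon 3 (GCC, Ala): 3 synonymous substitutions.
Total: 1 + 1 + 3 = 5.

5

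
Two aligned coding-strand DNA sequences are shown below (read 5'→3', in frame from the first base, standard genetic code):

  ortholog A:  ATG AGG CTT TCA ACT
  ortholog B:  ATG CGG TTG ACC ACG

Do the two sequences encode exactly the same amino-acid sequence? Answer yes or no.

Codon 1: ATG Met / ATG Met — identical.
Codon 2: AGG Arg / CGG Arg — synonymous.
Codon 3: CTT Leu / TTG Leu — synonymous.
Codon 4: TCA Ser / ACC Thr — nonsynonymous.
Codon 5: ACT Thr / ACG Thr — synonymous.
Nonsynonymous differences: 1 → different protein.

no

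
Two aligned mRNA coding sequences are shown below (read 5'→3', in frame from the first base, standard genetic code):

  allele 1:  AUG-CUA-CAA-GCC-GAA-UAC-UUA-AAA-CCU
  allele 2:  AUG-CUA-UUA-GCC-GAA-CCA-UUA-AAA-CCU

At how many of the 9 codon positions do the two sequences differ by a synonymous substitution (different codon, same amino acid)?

0

Codon 1: AUG Met / AUG Met — identical.
Codon 2: CUA Leu / CUA Leu — identical.
Codon 3: CAA Gln / UUA Leu — nonsynonymous.
Codon 4: GCC Ala / GCC Ala — identical.
Codon 5: GAA Glu / GAA Glu — identical.
Codon 6: UAC Tyr / CCA Pro — nonsynonymous.
Codon 7: UUA Leu / UUA Leu — identical.
Codon 8: AAA Lys / AAA Lys — identical.
Codon 9: CCU Pro / CCU Pro — identical.
Synonymous differences: 0.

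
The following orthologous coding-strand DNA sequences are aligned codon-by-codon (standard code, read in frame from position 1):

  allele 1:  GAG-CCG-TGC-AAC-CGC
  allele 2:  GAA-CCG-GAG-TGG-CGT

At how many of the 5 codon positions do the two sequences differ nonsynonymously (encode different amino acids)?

2

Codon 1: GAG Glu / GAA Glu — synonymous.
Codon 2: CCG Pro / CCG Pro — identical.
Codon 3: TGC Cys / GAG Glu — nonsynonymous.
Codon 4: AAC Asn / TGG Trp — nonsynonymous.
Codon 5: CGC Arg / CGT Arg — synonymous.
Nonsynonymous differences: 2.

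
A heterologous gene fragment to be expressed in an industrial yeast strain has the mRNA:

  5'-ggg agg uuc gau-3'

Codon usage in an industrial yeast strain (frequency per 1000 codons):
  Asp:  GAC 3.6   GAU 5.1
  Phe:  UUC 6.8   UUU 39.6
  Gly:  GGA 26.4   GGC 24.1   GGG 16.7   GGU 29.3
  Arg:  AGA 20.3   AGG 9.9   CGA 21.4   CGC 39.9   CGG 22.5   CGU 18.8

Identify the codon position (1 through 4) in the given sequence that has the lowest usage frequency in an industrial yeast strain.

Codon 1 GGG (Gly): 16.7 per 1000.
Codon 2 AGG (Arg): 9.9 per 1000.
Codon 3 UUC (Phe): 6.8 per 1000.
Codon 4 GAU (Asp): 5.1 per 1000.
Lowest frequency is 5.1 at codon 4.

4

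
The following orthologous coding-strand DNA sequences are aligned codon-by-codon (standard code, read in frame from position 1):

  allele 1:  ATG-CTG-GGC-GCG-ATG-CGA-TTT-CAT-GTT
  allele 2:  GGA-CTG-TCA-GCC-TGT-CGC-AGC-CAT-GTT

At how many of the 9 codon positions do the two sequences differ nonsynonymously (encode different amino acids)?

4

Codon 1: ATG Met / GGA Gly — nonsynonymous.
Codon 2: CTG Leu / CTG Leu — identical.
Codon 3: GGC Gly / TCA Ser — nonsynonymous.
Codon 4: GCG Ala / GCC Ala — synonymous.
Codon 5: ATG Met / TGT Cys — nonsynonymous.
Codon 6: CGA Arg / CGC Arg — synonymous.
Codon 7: TTT Phe / AGC Ser — nonsynonymous.
Codon 8: CAT His / CAT His — identical.
Codon 9: GTT Val / GTT Val — identical.
Nonsynonymous differences: 4.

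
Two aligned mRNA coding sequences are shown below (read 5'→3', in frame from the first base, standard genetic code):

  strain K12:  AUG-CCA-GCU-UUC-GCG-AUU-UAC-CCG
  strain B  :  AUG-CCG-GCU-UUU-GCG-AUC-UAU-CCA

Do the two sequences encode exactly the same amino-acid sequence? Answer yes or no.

Codon 1: AUG Met / AUG Met — identical.
Codon 2: CCA Pro / CCG Pro — synonymous.
Codon 3: GCU Ala / GCU Ala — identical.
Codon 4: UUC Phe / UUU Phe — synonymous.
Codon 5: GCG Ala / GCG Ala — identical.
Codon 6: AUU Ile / AUC Ile — synonymous.
Codon 7: UAC Tyr / UAU Tyr — synonymous.
Codon 8: CCG Pro / CCA Pro — synonymous.
Nonsynonymous differences: 0 → same protein.

yes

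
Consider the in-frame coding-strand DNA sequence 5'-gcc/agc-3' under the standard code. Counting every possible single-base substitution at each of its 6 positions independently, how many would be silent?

Codon 1 (GCC, Ala): 3 synonymous substitutions.
Codon 2 (AGC, Ser): 1 synonymous substitution.
Total: 3 + 1 = 4.

4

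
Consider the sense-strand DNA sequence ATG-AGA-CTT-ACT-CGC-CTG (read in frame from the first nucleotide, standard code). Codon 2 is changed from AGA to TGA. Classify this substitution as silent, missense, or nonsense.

nonsense

Position 4 falls in codon 2: AGA → Arg.
After the substitution the codon is TGA → Stop.
The new codon is a stop codon, so this is a nonsense mutation.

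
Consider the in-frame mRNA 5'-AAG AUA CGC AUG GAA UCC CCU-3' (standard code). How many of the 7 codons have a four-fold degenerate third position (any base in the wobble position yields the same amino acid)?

Codon 1 AAG (Lys): third position 2-fold.
Codon 2 AUA (Ile): third position 3-fold.
Codon 3 CGC (Arg): third position 4-fold.
Codon 4 AUG (Met): third position 1-fold.
Codon 5 GAA (Glu): third position 2-fold.
Codon 6 UCC (Ser): third position 4-fold.
Codon 7 CCU (Pro): third position 4-fold.
Four-fold degenerate third positions: 3.

3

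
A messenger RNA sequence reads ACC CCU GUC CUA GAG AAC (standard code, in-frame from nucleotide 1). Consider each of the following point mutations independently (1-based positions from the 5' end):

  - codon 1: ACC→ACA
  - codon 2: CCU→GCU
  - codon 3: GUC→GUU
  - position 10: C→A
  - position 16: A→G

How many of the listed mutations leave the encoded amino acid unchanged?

2

Codon 1: ACC (Thr) → ACA (Thr) — synonymous.
Codon 2: CCU (Pro) → GCU (Ala) — missense.
Codon 3: GUC (Val) → GUU (Val) — synonymous.
Codon 4: CUA (Leu) → AUA (Ile) — missense.
Codon 6: AAC (Asn) → GAC (Asp) — missense.
Synonymous: 2 of 5.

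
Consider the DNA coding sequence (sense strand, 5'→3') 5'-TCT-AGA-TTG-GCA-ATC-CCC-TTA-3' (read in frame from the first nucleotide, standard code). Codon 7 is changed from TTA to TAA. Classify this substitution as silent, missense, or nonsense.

Position 20 falls in codon 7: TTA → Leu.
After the substitution the codon is TAA → Stop.
The new codon is a stop codon, so this is a nonsense mutation.

nonsense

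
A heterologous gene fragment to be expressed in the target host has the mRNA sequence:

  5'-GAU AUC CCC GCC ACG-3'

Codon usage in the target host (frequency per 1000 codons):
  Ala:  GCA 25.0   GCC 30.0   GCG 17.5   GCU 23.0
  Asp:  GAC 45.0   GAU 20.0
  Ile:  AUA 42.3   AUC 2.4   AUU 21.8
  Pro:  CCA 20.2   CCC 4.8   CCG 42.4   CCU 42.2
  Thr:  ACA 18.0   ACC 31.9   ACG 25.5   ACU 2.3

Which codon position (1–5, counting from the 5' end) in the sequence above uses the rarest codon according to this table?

Codon 1 GAU (Asp): 20.0 per 1000.
Codon 2 AUC (Ile): 2.4 per 1000.
Codon 3 CCC (Pro): 4.8 per 1000.
Codon 4 GCC (Ala): 30.0 per 1000.
Codon 5 ACG (Thr): 25.5 per 1000.
Lowest frequency is 2.4 at codon 2.

2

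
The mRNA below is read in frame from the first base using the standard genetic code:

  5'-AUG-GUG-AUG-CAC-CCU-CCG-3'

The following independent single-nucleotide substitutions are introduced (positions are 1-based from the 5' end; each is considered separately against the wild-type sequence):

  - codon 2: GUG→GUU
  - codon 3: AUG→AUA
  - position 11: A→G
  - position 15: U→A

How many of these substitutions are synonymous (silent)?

Codon 2: GUG (Val) → GUU (Val) — synonymous.
Codon 3: AUG (Met) → AUA (Ile) — missense.
Codon 4: CAC (His) → CGC (Arg) — missense.
Codon 5: CCU (Pro) → CCA (Pro) — synonymous.
Synonymous: 2 of 4.

2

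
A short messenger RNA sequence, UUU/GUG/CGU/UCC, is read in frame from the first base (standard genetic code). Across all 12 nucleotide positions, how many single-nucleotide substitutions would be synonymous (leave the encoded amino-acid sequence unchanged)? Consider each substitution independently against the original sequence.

Codon 1 (UUU, Phe): 1 synonymous substitution.
Codon 2 (GUG, Val): 3 synonymous substitutions.
Codon 3 (CGU, Arg): 3 synonymous substitutions.
Codon 4 (UCC, Ser): 3 synonymous substitutions.
Total: 1 + 3 + 3 + 3 = 10.

10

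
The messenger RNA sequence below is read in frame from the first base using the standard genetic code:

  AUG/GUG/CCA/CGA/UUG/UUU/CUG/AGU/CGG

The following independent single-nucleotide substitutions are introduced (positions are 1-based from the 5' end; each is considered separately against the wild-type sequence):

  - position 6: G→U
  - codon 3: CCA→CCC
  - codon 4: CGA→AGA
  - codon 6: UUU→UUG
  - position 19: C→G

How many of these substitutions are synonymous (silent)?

Codon 2: GUG (Val) → GUU (Val) — synonymous.
Codon 3: CCA (Pro) → CCC (Pro) — synonymous.
Codon 4: CGA (Arg) → AGA (Arg) — synonymous.
Codon 6: UUU (Phe) → UUG (Leu) — missense.
Codon 7: CUG (Leu) → GUG (Val) — missense.
Synonymous: 3 of 5.

3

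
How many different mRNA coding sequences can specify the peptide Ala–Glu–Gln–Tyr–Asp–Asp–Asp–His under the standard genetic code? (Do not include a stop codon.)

Ala: 4 codons.
Glu: 2 codons.
Gln: 2 codons.
Tyr: 2 codons.
Asp: 2 codons.
Asp: 2 codons.
Asp: 2 codons.
His: 2 codons.
4 × 2 × 2 × 2 × 2 × 2 × 2 × 2 = 512.

512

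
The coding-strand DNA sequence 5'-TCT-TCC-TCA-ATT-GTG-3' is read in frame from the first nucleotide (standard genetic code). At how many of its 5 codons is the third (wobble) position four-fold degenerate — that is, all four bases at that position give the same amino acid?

4

Codon 1 TCT (Ser): third position 4-fold.
Codon 2 TCC (Ser): third position 4-fold.
Codon 3 TCA (Ser): third position 4-fold.
Codon 4 ATT (Ile): third position 3-fold.
Codon 5 GTG (Val): third position 4-fold.
Four-fold degenerate third positions: 4.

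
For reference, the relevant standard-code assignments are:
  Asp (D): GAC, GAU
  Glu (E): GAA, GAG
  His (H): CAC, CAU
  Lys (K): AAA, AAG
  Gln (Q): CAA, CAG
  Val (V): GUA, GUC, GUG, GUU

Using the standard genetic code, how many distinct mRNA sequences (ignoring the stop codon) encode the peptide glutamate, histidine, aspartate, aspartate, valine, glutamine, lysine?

Glu: 2 codons.
His: 2 codons.
Asp: 2 codons.
Asp: 2 codons.
Val: 4 codons.
Gln: 2 codons.
Lys: 2 codons.
2 × 2 × 2 × 2 × 4 × 2 × 2 = 256.

256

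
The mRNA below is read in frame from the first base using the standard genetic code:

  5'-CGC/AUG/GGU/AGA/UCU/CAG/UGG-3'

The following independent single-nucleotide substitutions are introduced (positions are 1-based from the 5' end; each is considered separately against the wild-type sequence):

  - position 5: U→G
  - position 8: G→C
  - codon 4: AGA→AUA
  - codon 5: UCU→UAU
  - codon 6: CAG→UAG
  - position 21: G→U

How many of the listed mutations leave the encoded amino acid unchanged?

0

Codon 2: AUG (Met) → AGG (Arg) — missense.
Codon 3: GGU (Gly) → GCU (Ala) — missense.
Codon 4: AGA (Arg) → AUA (Ile) — missense.
Codon 5: UCU (Ser) → UAU (Tyr) — missense.
Codon 6: CAG (Gln) → UAG (Stop) — nonsense.
Codon 7: UGG (Trp) → UGU (Cys) — missense.
Synonymous: 0 of 6.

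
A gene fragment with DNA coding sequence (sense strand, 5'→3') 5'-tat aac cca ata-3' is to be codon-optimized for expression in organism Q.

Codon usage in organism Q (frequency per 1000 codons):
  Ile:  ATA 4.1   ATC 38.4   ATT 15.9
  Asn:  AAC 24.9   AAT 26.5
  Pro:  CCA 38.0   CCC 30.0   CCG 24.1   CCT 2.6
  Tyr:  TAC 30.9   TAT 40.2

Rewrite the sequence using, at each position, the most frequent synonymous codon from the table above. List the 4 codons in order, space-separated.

Codon 1 (Tyr): best is TAT at 40.2.
Codon 2 (Asn): best is AAT at 26.5.
Codon 3 (Pro): best is CCA at 38.0.
Codon 4 (Ile): best is ATC at 38.4.

TAT AAT CCA ATC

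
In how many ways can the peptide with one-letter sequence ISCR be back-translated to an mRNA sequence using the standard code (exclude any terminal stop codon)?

Ile: 3 codons.
Ser: 6 codons.
Cys: 2 codons.
Arg: 6 codons.
3 × 6 × 2 × 6 = 216.

216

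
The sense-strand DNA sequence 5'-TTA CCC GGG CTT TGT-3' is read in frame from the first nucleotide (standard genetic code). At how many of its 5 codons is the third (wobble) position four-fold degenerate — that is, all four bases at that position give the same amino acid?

Codon 1 TTA (Leu): third position 2-fold.
Codon 2 CCC (Pro): third position 4-fold.
Codon 3 GGG (Gly): third position 4-fold.
Codon 4 CTT (Leu): third position 4-fold.
Codon 5 TGT (Cys): third position 2-fold.
Four-fold degenerate third positions: 3.

3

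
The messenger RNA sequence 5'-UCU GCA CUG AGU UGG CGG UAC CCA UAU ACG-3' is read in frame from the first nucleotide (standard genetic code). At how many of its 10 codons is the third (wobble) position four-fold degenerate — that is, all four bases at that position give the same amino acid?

6

Codon 1 UCU (Ser): third position 4-fold.
Codon 2 GCA (Ala): third position 4-fold.
Codon 3 CUG (Leu): third position 4-fold.
Codon 4 AGU (Ser): third position 2-fold.
Codon 5 UGG (Trp): third position 1-fold.
Codon 6 CGG (Arg): third position 4-fold.
Codon 7 UAC (Tyr): third position 2-fold.
Codon 8 CCA (Pro): third position 4-fold.
Codon 9 UAU (Tyr): third position 2-fold.
Codon 10 ACG (Thr): third position 4-fold.
Four-fold degenerate third positions: 6.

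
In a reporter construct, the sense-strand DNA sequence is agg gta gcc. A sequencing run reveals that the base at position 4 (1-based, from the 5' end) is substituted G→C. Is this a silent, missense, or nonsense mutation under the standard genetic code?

Position 4 falls in codon 2: GTA → Val.
After the substitution the codon is CTA → Leu.
Val ≠ Leu, so this is a missense mutation.

missense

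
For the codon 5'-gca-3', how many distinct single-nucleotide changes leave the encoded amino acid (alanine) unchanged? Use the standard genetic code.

3

Position 1: none → 0 synonymous.
Position 2: none → 0 synonymous.
Position 3: GCT, GCC, GCG → 3 synonymous.
Total: 0 + 0 + 3 = 3.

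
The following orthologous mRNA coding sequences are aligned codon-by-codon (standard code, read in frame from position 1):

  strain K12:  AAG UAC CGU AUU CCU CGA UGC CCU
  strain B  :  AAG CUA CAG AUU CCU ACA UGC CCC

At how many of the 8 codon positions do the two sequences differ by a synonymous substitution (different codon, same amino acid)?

1

Codon 1: AAG Lys / AAG Lys — identical.
Codon 2: UAC Tyr / CUA Leu — nonsynonymous.
Codon 3: CGU Arg / CAG Gln — nonsynonymous.
Codon 4: AUU Ile / AUU Ile — identical.
Codon 5: CCU Pro / CCU Pro — identical.
Codon 6: CGA Arg / ACA Thr — nonsynonymous.
Codon 7: UGC Cys / UGC Cys — identical.
Codon 8: CCU Pro / CCC Pro — synonymous.
Synonymous differences: 1.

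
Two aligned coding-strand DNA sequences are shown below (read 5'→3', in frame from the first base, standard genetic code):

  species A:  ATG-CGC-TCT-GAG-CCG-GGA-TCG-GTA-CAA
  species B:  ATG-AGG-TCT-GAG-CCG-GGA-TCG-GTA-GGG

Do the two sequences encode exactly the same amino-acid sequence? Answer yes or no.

no

Codon 1: ATG Met / ATG Met — identical.
Codon 2: CGC Arg / AGG Arg — synonymous.
Codon 3: TCT Ser / TCT Ser — identical.
Codon 4: GAG Glu / GAG Glu — identical.
Codon 5: CCG Pro / CCG Pro — identical.
Codon 6: GGA Gly / GGA Gly — identical.
Codon 7: TCG Ser / TCG Ser — identical.
Codon 8: GTA Val / GTA Val — identical.
Codon 9: CAA Gln / GGG Gly — nonsynonymous.
Nonsynonymous differences: 1 → different protein.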